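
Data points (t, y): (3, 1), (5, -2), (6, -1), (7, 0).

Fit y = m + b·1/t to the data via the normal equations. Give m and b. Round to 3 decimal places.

m = -2.327, b = 8.670

Setting ∂/∂m … = 0 gives: 4·m + (59/70)·b = -2;  (59/70)·m + (8789/44100)·b = -7/30.
(Σ1 = 4, Σ1/t = 59/70, Σ1/t·1/t = 8789/44100, Σy = -2, Σ1/t·y = -7/30.)
Δ = 4·(8789/44100) − (59/70)² = 3827/44100.
m = ((-2)·(8789/44100) − (59/70)·(-7/30))/(3827/44100) = -8905/3827; b = (4·(-7/30) − (59/70)·(-2))/(3827/44100) = 33180/3827.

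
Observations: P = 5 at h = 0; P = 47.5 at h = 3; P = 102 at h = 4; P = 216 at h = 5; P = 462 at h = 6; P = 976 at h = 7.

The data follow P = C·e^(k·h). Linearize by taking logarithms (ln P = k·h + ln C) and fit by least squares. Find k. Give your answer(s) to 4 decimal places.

k = 0.7541

With ln Pᵢ as the transformed response and hᵢ as the regressor:
XᵀX = [[135.0000, 25.0000]; [25.0000, 6]], rhs = [141.9561, 28.4894]ᵀ  (here Σh = 25.0000, Σ(h)² = 135.0000, Σln P = 28.4894, Σh·ln P = 141.9561).
Slope k = (n·Σh·ln P − Σh·Σln P)/(n·Σ(h)² − (Σh)²) = (6·141.9561 − 25.0000·28.4894)/185.0000 = 0.75406; ln C = (Σln P − k·Σh)/n = 1.60634.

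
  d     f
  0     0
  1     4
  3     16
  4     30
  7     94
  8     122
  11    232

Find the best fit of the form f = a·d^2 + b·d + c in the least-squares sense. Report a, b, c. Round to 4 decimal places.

From the data, Σd^2·d^2 = 21476, Σd^2·d = 2278, Σd^2 = 260, Σd·d = 260, Σd = 34, Σ1 = 7.
Right-hand side: Σd^2·f = 41114, Σd·f = 4358, Σf = 498.
Normal equations: [[21476, 2278, 260]; [2278, 260, 34]; [260, 34, 7]]·[a, b, c]ᵀ = [41114, 4358, 498]ᵀ.
Solving the 3×3 system (Gaussian elimination) gives a = 309511/158529, b = -71555/158529, c = 43212/52843.

a = 1.9524, b = -0.4514, c = 0.8177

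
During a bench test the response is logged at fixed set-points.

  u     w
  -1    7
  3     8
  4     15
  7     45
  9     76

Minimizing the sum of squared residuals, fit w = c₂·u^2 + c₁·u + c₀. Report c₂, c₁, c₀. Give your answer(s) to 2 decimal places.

The normal equations are: 9300·c₂ + 1162·c₁ + 156·c₀ = 8680;  1162·c₂ + 156·c₁ + 22·c₀ = 1076;  156·c₂ + 22·c₁ + 5·c₀ = 151.
Row-reducing yields c₂ = 48995/45283, c₁ = -78776/45283, c₀ = 185517/45283.

c₂ = 1.08, c₁ = -1.74, c₀ = 4.10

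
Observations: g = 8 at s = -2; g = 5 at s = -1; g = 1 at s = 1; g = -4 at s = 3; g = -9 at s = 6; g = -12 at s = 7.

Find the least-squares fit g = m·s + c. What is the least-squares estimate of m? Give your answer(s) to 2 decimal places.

AᵀA·[m, c]ᵀ = Aᵀg reads: 100·m + 14·c = -170;  14·m + 6·c = -11.
(Σs·s = 100, Σs = 14, Σ1 = 6, Σs·g = -170, Σg = -11.)
Δ = 100·6 − 14² = 404.
m = ((-170)·6 − 14·(-11))/404 = -433/202; c = (100·(-11) − 14·(-170))/404 = 320/101.

m = -2.14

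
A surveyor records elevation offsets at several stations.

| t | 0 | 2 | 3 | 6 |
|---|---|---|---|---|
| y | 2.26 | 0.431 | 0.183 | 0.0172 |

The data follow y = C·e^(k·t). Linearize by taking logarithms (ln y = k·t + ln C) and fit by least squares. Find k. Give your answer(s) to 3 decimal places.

k = -0.813

With ln yᵢ as the transformed response and tᵢ as the regressor:
Over the data: Σt = 11.0000, Σ(t)² = 49.0000, Σln y = -5.7874, Σt·ln y = -31.1552.
Normal system: [[49.0000, 11.0000]; [11.0000, 4]]·[k, ln C]ᵀ = [-31.1552, -5.7874]ᵀ.
Solving (det = 75.0000): k = -0.81279, ln C = 0.78833.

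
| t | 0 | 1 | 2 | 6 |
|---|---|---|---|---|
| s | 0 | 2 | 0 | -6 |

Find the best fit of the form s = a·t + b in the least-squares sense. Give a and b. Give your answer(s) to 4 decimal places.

From the data, Σt·t = 41, Σt = 9, Σ1 = 4.
Moment sums: Σt·s = -34, Σs = -4.
Normal equations: [[41, 9]; [9, 4]]·[a, b]ᵀ = [-34, -4]ᵀ.
det = 41·4 − 9² = 83.
a = ((-34)·4 − 9·(-4))/83 = -100/83; b = (41·(-4) − 9·(-34))/83 = 142/83.

a = -1.2048, b = 1.7108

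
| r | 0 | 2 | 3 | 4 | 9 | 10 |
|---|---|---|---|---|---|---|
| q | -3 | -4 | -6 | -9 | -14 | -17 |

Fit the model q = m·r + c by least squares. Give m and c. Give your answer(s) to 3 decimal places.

m = -1.395, c = -2.324

From the data, Σr·r = 210, Σr = 28, Σ1 = 6.
Moment sums: Σr·q = -358, Σq = -53.
So AᵀA·[m, c]ᵀ = Aᵀq: [[210, 28]; [28, 6]]·[m, c]ᵀ = [-358, -53]ᵀ.
det = 210·6 − 28² = 476.
m = ((-358)·6 − 28·(-53))/476 = -166/119; c = (210·(-53) − 28·(-358))/476 = -79/34.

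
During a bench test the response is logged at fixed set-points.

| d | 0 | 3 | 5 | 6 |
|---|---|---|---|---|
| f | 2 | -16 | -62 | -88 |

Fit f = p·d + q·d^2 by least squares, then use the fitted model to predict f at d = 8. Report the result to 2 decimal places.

f̂ = -167.76

From the data, Σd·d = 70, Σd·d^2 = 368, Σd^2·d^2 = 2002.
Moment sums: Σd·f = -886, Σd^2·f = -4862.
Normal equations: [[70, 368]; [368, 2002]]·[p, q]ᵀ = [-886, -4862]ᵀ.
Eliminating q: 2002·(row 1) − 368·(row 2) gives 4716·p = 2002·(-886) − 368·(-4862) = 15444, so p = 429/131.
Then q = ((-4862) − 368·(429/131))/2002 = -397/131.
At d = 8: f̂ = (429/131)·(8) + (-397/131)·(64) = -21976/131.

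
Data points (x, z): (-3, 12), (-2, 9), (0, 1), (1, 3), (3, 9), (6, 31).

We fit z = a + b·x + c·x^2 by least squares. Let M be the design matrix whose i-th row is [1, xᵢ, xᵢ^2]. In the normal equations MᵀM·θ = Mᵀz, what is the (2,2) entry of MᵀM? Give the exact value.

59

Row 2 ↔ basis x, column 2 ↔ basis x, so (MᵀM)_{2,2} = Σᵢ (x)·(x) = (-3)·(-3) + (-2)·(-2) + (0)·(0) + (1)·(1) + (3)·(3) + (6)·(6) = 59.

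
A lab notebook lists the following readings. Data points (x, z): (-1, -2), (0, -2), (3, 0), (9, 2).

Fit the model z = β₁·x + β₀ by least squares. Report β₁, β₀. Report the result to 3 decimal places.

Setting ∂/∂β₁ … = 0 gives: 91·β₁ + 11·β₀ = 20;  11·β₁ + 4·β₀ = -2.
Δ = 91·4 − 11² = 243.
β₁ = (20·4 − 11·(-2))/243 = 34/81; β₀ = (91·(-2) − 11·20)/243 = -134/81.

β₁ = 0.420, β₀ = -1.654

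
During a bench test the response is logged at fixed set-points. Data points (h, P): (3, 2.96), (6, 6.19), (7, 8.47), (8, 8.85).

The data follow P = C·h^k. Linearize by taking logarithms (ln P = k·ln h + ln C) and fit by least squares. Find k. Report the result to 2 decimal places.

k = 1.15

Linearized form: ln P = k·ln h + ln C. From the 4 transformed points,
XᵀX = [[12.5280, 6.9157]; [6.9157, 4]], rhs = [13.1500, 7.2251]ᵀ  (here Σln h = 6.9157, Σ(ln h)² = 12.5280, Σln P = 7.2251, Σln h·ln P = 13.1500).
Solving (det = 2.2847): k = 1.15262, ln C = -0.18653.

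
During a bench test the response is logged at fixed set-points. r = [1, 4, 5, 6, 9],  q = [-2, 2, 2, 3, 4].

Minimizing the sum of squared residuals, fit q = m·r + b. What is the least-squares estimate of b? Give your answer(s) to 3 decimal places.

b = -1.876

Forming AᵀA = [[159, 25]; [25, 5]] and Aᵀq = [70, 9]ᵀ gives AᵀA·[m, b]ᵀ = Aᵀq.
det = 159·5 − 25² = 170.
m = (70·5 − 25·9)/170 = 25/34; b = (159·9 − 25·70)/170 = -319/170.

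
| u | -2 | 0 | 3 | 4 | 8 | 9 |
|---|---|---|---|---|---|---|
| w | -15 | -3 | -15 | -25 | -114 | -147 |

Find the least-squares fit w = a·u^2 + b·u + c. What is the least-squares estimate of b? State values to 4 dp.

Entries of AᵀA: Σu^2·u^2 = 11010, Σu^2·u = 1324, Σu^2 = 174, Σu·u = 174, Σu = 22, Σ1 = 6.
For Aᵀw: Σu^2·w = -19798, Σu·w = -2350, Σw = -319.
So AᵀA·[a, b, c]ᵀ = Aᵀw: [[11010, 1324, 174]; [1324, 174, 22]; [174, 22, 6]]·[a, b, c]ᵀ = [-19798, -2350, -319]ᵀ.
Row-reducing yields a = -12477/6146, b = 13981/6146, c = -16193/6146.

b = 2.2748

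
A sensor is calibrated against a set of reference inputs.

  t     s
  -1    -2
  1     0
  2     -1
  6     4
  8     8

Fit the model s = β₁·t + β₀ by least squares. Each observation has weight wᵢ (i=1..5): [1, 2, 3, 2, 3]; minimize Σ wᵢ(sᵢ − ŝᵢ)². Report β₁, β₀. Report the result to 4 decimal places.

β₁ = 1.1762, β₀ = -2.1434

From the data, Σwᵢ·t·t = 279, Σwᵢ·t = 43, Σwᵢ·1 = 11.
And Σwᵢ·t·s = 236, Σwᵢ·s = 27.
det = 279·11 − 43² = 1220.
β₁ = (236·11 − 43·27)/1220 = 287/244; β₀ = (279·27 − 43·236)/1220 = -523/244.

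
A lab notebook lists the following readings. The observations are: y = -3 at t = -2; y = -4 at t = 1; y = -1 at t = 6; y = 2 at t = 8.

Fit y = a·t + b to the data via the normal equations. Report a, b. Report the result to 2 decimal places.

a = 0.50, b = -3.13

Compute the Gram sums: Σt·t = 105, Σt = 13, Σ1 = 4.
Moment sums: Σt·y = 12, Σy = -6.
Eliminating b: 4·(row 1) − 13·(row 2) gives 251·a = 4·12 − 13·(-6) = 126, so a = 126/251.
Then b = ((-6) − 13·(126/251))/4 = -786/251.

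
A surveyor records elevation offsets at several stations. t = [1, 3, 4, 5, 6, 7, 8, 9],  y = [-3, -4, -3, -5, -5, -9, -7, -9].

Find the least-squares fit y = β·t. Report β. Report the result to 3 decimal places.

β = -1.004

From the data, Σt·t = 281.
Moment sums: Σt·y = -282.
MᵀM·[β]ᵀ = Mᵀy becomes [[281]]·[β]ᵀ = [-282]ᵀ.
β = (-282)/281 = -1.00356.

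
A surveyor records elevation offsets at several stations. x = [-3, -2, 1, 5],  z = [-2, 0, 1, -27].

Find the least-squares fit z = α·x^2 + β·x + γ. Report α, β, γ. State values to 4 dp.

α = -0.9588, β = -1.1121, γ = 2.6266

MᵀM·[α, β, γ]ᵀ = Mᵀz reads: 723·α + 91·β + 39·γ = -692;  91·α + 39·β + 1·γ = -128;  39·α + 1·β + 4·γ = -28.
Solving the 3×3 system (Gaussian elimination) gives α = -1281/1336, β = -7429/6680, γ = 8773/3340.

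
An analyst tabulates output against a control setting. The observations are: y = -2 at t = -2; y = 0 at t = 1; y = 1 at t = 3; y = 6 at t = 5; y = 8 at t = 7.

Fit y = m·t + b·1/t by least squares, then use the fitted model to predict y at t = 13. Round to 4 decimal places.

ŷ = 14.6741

Entries of AᵀA: Σt·t = 88, Σt·1/t = 5, Σ1/t·1/t = 62689/44100.
For Aᵀy: Σt·y = 93, Σ1/t·y = 386/105.
AᵀA·[m, b]ᵀ = Aᵀy becomes [[88, 5]; [5, 62689/44100]]·[m, b]ᵀ = [93, 386/105]ᵀ.
Determinant 88·(62689/44100) − 5² = 1103533/11025.
m = (93·(62689/44100) − 5·(386/105))/(1103533/11025) = 5019477/4414132; b = (88·(386/105) − 5·93)/(1103533/11025) = -1559985/1103533.
At t = 13: ŷ = (5019477/4414132)·(13) + (-1559985/1103533)·(1/13) = 842051673/57383716.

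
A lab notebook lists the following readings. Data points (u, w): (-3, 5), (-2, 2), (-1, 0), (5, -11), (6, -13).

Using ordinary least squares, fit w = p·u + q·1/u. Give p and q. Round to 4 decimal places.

Compute the Gram sums: Σu·u = 75, Σu·1/u = 5, Σ1/u·1/u = 643/450.
Right-hand side: Σu·w = -152, Σ1/u·w = -211/30.
AᵀA·[p, q]ᵀ = Aᵀw becomes [[75, 5]; [5, 643/450]]·[p, q]ᵀ = [-152, -211/30]ᵀ.
Δ = 75·(643/450) − 5² = 493/6.
p = ((-152)·(643/450) − 5·(-211/30))/(493/6) = -81911/36975; q = (75·(-211/30) − 5·(-152))/(493/6) = 1395/493.

p = -2.2153, q = 2.8296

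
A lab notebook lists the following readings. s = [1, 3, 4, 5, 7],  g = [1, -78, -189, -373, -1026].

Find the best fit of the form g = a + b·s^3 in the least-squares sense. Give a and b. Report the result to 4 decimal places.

With design matrix X, XᵀX = [[5, 560]; [560, 138100]] and Xᵀg = [-1665, -412744]ᵀ.
Determinant 5·138100 − 560² = 376900.
a = ((-1665)·138100 − 560·(-412744))/376900 = 60007/18845; b = (5·(-412744) − 560·(-1665))/376900 = -56566/18845.

a = 3.1842, b = -3.0016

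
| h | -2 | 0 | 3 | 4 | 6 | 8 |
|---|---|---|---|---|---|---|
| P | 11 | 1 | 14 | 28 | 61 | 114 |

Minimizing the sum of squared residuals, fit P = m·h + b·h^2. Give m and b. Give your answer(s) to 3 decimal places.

m = -1.184, b = 1.927

From the data, Σh·h = 129, Σh·h^2 = 811, Σh^2·h^2 = 5745.
Moment sums: Σh·P = 1410, Σh^2·P = 10110.
Eliminating b: 5745·(row 1) − 811·(row 2) gives 83384·m = 5745·1410 − 811·10110 = -98760, so m = -12345/10423.
Then b = (10110 − 811·(-12345/10423))/5745 = 20085/10423.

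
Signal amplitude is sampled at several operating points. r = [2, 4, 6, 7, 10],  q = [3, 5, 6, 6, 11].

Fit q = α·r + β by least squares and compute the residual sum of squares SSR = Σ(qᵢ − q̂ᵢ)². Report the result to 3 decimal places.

SSR = 3.016

Forming MᵀM = [[205, 29]; [29, 5]] and Mᵀq = [214, 31]ᵀ gives MᵀM·[α, β]ᵀ = Mᵀq.
det = 205·5 − 29² = 184.
α = (214·5 − 29·31)/184 = 171/184; β = (205·31 − 29·214)/184 = 149/184.
Residuals: 61/184, 87/184, -71/184, -121/92, 165/184; SSR = 555/184.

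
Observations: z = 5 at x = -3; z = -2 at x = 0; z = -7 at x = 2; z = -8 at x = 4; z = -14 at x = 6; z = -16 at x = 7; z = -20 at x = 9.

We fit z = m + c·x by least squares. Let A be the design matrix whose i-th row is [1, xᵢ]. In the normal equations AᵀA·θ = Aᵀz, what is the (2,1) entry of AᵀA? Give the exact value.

Row 2 ↔ basis x, column 1 ↔ basis 1, so (AᵀA)_{2,1} = Σᵢ x = (-3)·(1) + (0)·(1) + (2)·(1) + (4)·(1) + (6)·(1) + (7)·(1) + (9)·(1) = 25.

25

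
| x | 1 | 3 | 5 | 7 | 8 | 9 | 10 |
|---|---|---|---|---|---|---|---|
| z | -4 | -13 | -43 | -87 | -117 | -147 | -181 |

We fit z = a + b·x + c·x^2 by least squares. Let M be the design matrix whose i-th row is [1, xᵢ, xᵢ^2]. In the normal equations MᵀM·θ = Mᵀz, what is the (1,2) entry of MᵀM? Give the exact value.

43

Row 1 ↔ basis 1, column 2 ↔ basis x, so (MᵀM)_{1,2} = Σᵢ x = (1)·(1) + (1)·(3) + (1)·(5) + (1)·(7) + (1)·(8) + (1)·(9) + (1)·(10) = 43.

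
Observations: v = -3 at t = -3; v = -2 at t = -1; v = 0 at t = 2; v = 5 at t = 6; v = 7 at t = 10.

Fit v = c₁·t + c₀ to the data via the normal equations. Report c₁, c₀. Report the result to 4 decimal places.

c₁ = 0.8249, c₀ = -0.9097

Forming AᵀA = [[150, 14]; [14, 5]] and Aᵀv = [111, 7]ᵀ gives AᵀA·[c₁, c₀]ᵀ = Aᵀv.
Eliminating c₀: 5·(row 1) − 14·(row 2) gives 554·c₁ = 5·111 − 14·7 = 457, so c₁ = 457/554.
Then c₀ = (7 − 14·(457/554))/5 = -252/277.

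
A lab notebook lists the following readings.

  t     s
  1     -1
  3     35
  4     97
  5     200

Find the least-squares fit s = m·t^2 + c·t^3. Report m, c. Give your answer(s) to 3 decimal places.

m = -2.090, c = 2.021

XᵀX·[m, c]ᵀ = Xᵀs reads: 963·m + 4393·c = 6866;  4393·m + 20451·c = 32152.
Determinant 963·20451 − 4393² = 395864.
m = (6866·20451 − 4393·32152)/395864 = -413585/197932; c = (963·32152 − 4393·6866)/395864 = 400019/197932.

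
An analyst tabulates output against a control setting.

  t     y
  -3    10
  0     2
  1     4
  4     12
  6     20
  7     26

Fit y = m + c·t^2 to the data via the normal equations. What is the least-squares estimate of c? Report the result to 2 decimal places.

c = 0.46

Forming XᵀX = [[6, 111]; [111, 4035]] and Xᵀy = [74, 2280]ᵀ gives XᵀX·[m, c]ᵀ = Xᵀy.
Eliminating c: 4035·(row 1) − 111·(row 2) gives 11889·m = 4035·74 − 111·2280 = 45510, so m = 15170/3963.
Then c = (2280 − 111·(15170/3963))/4035 = 1822/3963.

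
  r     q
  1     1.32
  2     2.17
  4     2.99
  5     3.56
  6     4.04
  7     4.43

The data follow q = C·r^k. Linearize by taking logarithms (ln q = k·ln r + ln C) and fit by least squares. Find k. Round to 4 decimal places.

With ln qᵢ as the transformed response and ln rᵢ as the regressor:
Σln r = 7.4265, Σ(ln r)² = 11.9895, Σln q = 6.3020, Σln r·ln q = 9.4970.
Equations: 11.9895·k + 7.4265·ln C = 9.4970;  7.4265·k + 6·ln C = 6.3020.
Solving (det = 16.7835): k = 0.60652, ln C = 0.29961.

k = 0.6065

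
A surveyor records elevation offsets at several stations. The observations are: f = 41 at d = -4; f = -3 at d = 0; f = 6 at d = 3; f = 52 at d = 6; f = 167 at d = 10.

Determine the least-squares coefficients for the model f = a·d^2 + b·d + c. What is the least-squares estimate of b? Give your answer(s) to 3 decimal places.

Compute the Gram sums: Σd^2·d^2 = 11633, Σd^2·d = 1179, Σd^2 = 161, Σd·d = 161, Σd = 15, Σ1 = 5.
For Aᵀf: Σd^2·f = 19282, Σd·f = 1836, Σf = 263.
Row-reducing yields a = 22657/11364, b = -322597/109852, c = -229772/82389.

b = -2.937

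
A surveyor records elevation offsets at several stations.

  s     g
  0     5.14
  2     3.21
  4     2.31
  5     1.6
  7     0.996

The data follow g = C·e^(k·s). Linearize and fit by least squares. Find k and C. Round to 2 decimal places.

Let Y = ln g. Fitting Y = k·s + ln C by least squares:
AᵀA = [[94.0000, 18.0000]; [18.0000, 5]], rhs = [8.0035, 4.1066]ᵀ  (here Σs = 18.0000, Σ(s)² = 94.0000, Σln g = 4.1066, Σs·ln g = 8.0035).
Solving (det = 146.0000): k = -0.23220, ln C = 1.65722, so C = exp(1.65722) = 5.24472.

k = -0.23, C = 5.24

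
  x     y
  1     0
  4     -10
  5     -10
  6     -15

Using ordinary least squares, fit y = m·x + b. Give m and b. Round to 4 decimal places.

With design matrix M, MᵀM = [[78, 16]; [16, 4]] and Mᵀy = [-180, -35]ᵀ.
Determinant 78·4 − 16² = 56.
m = ((-180)·4 − 16·(-35))/56 = -20/7; b = (78·(-35) − 16·(-180))/56 = 75/28.

m = -2.8571, b = 2.6786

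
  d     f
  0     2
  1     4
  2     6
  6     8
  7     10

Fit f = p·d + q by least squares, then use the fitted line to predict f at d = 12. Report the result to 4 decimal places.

f̂ = 14.6186

From the data, Σd·d = 90, Σd = 16, Σ1 = 5.
Moment sums: Σd·f = 134, Σf = 30.
Normal equations: [[90, 16]; [16, 5]]·[p, q]ᵀ = [134, 30]ᵀ.
det = 90·5 − 16² = 194.
p = (134·5 − 16·30)/194 = 95/97; q = (90·30 − 16·134)/194 = 278/97.
At d = 12: f̂ = (95/97)·(12) + (278/97)·(1) = 1418/97.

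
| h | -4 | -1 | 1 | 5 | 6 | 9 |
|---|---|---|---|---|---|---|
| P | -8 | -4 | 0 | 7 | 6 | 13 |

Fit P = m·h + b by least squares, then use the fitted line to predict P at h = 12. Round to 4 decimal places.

Entries of MᵀM: Σh·h = 160, Σh = 16, Σ1 = 6.
Right-hand side: Σh·P = 224, ΣP = 14.
Normal equations: [[160, 16]; [16, 6]]·[m, b]ᵀ = [224, 14]ᵀ.
Determinant 160·6 − 16² = 704.
m = (224·6 − 16·14)/704 = 35/22; b = (160·14 − 16·224)/704 = -21/11.
At h = 12: P̂ = (35/22)·(12) + (-21/11)·(1) = 189/11.

P̂ = 17.1818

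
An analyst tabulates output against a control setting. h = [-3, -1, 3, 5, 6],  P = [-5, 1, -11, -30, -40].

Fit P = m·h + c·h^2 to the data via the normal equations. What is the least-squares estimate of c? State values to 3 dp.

Sums needed: Σh·h = 80, Σh·h^2 = 340, Σh^2·h^2 = 2084.
Right-hand side: Σh·P = -409, Σh^2·P = -2333.
So AᵀA·[m, c]ᵀ = AᵀP: [[80, 340]; [340, 2084]]·[m, c]ᵀ = [-409, -2333]ᵀ.
Determinant 80·2084 − 340² = 51120.
m = ((-409)·2084 − 340·(-2333))/51120 = -1232/1065; c = (80·(-2333) − 340·(-409))/51120 = -793/852.

c = -0.931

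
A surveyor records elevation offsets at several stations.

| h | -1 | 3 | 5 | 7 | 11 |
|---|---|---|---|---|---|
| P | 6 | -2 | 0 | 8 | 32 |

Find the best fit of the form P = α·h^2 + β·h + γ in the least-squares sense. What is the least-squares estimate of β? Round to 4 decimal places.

Setting ∂/∂α … = 0 gives: 17749·α + 1825·β + 205·γ = 4252;  1825·α + 205·β + 25·γ = 396;  205·α + 25·β + 5·γ = 44.
(Σh^2·h^2 = 17749, Σh^2·h = 1825, Σh^2 = 205, Σh·h = 205, Σh = 25, Σ1 = 5, Σh^2·P = 4252, Σh·P = 396, ΣP = 44.)
Row-reducing yields α = 43/84, β = -613/210, γ = 337/140.

β = -2.9190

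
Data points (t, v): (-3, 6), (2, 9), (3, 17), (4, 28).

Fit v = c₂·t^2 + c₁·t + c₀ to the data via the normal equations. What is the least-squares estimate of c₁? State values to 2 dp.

The normal equations are: 434·c₂ + 72·c₁ + 38·c₀ = 691;  72·c₂ + 38·c₁ + 6·c₀ = 163;  38·c₂ + 6·c₁ + 4·c₀ = 60.
(Σt^2·t^2 = 434, Σt^2·t = 72, Σt^2 = 38, Σt·t = 38, Σt = 6, Σ1 = 4, Σt^2·v = 691, Σt·v = 163, Σv = 60.)
Solving the 3×3 system (Gaussian elimination) gives c₂ = 1207/946, c₁ = 1757/946, c₀ = 4/43.

c₁ = 1.86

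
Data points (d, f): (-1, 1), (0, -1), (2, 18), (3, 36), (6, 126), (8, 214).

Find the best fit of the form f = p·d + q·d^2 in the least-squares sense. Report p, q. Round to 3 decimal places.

p = 3.076, q = 2.966

Sums needed: Σd·d = 114, Σd·d^2 = 762, Σd^2·d^2 = 5490.
Moment sums: Σd·f = 2611, Σd^2·f = 18629.
det = 114·5490 − 762² = 45216.
p = (2611·5490 − 762·18629)/45216 = 11591/3768; q = (114·18629 − 762·2611)/45216 = 11177/3768.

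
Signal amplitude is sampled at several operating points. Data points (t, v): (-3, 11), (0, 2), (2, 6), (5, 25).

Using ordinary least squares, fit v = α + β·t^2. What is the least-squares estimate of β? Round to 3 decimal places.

Sums needed: Σ1 = 4, Σt^2 = 38, Σt^2·t^2 = 722.
Right-hand side: Σv = 44, Σt^2·v = 748.
det = 4·722 − 38² = 1444.
α = (44·722 − 38·748)/1444 = 44/19; β = (4·748 − 38·44)/1444 = 330/361.

β = 0.914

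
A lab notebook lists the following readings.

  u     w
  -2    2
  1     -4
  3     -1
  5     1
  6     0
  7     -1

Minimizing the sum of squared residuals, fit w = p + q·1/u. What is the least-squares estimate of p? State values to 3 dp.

With design matrix A, AᵀA = [[6, 47/35]; [47/35, 31957/22050]] and Aᵀw = [-3, -554/105]ᵀ.
Eliminating q: (31957/22050)·(row 1) − (47/35)·(row 2) gives (5066/735)·p = (31957/22050)·(-3) − (47/35)·(-554/105) = 20119/7350, so p = 20119/50660.
Then q = ((-554/105) − (47/35)·(20119/50660))/(31957/22050) = -20307/5066.

p = 0.397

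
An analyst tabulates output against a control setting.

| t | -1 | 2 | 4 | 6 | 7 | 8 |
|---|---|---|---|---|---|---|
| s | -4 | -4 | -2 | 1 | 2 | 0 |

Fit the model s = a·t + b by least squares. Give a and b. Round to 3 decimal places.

Normal-equation sums: Σt·t = 170, Σt = 26, Σ1 = 6.
For Mᵀs: Σt·s = 8, Σs = -7.
Normal equations: [[170, 26]; [26, 6]]·[a, b]ᵀ = [8, -7]ᵀ.
Δ = 170·6 − 26² = 344.
a = (8·6 − 26·(-7))/344 = 115/172; b = (170·(-7) − 26·8)/344 = -699/172.

a = 0.669, b = -4.064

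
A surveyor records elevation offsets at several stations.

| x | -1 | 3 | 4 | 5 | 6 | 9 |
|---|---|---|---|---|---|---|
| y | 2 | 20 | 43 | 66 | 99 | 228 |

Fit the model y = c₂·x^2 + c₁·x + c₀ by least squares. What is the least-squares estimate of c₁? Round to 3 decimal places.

c₁ = -0.960

AᵀA·[c₂, c₁, c₀]ᵀ = Aᵀy reads: 8820·c₂ + 1160·c₁ + 168·c₀ = 24552;  1160·c₂ + 168·c₁ + 26·c₀ = 3206;  168·c₂ + 26·c₁ + 6·c₀ = 458.
Solving the 3×3 system (Gaussian elimination) gives c₂ = 45500/15423, c₁ = -4936/5141, c₀ = -32543/15423.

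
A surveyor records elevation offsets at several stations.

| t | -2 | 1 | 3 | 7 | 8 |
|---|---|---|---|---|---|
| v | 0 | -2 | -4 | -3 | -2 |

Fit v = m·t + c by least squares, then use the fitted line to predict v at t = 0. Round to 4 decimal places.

The normal system AᵀA·[m, c]ᵀ = Aᵀv is [[127, 17]; [17, 5]]·[m, c]ᵀ = [-51, -11]ᵀ.
Δ = 127·5 − 17² = 346.
m = ((-51)·5 − 17·(-11))/346 = -34/173; c = (127·(-11) − 17·(-51))/346 = -265/173.
At t = 0: v̂ = (-34/173)·(0) + (-265/173)·(1) = -265/173.

v̂ = -1.5318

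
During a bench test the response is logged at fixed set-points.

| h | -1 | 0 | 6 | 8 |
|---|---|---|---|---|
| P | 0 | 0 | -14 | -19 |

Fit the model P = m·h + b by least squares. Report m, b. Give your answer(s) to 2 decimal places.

The normal system MᵀM·[m, b]ᵀ = MᵀP is [[101, 13]; [13, 4]]·[m, b]ᵀ = [-236, -33]ᵀ.
Eliminating b: 4·(row 1) − 13·(row 2) gives 235·m = 4·(-236) − 13·(-33) = -515, so m = -103/47.
Then b = ((-33) − 13·(-103/47))/4 = -53/47.

m = -2.19, b = -1.13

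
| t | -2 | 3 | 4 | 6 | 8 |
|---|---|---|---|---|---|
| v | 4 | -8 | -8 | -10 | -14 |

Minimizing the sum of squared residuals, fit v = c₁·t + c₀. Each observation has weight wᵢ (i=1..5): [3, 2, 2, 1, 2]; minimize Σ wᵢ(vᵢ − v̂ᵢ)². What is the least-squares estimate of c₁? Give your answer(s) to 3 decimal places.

c₁ = -1.809

Forming MᵀWM = [[226, 30]; [30, 10]] and MᵀWv = [-420, -58]ᵀ gives MᵀWM·[c₁, c₀]ᵀ = MᵀWv.
Δ = 226·10 − 30² = 1360.
c₁ = ((-420)·10 − 30·(-58))/1360 = -123/68; c₀ = (226·(-58) − 30·(-420))/1360 = -127/340.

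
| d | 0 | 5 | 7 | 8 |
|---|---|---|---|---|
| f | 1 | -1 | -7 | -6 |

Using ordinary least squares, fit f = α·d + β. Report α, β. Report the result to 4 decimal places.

The normal system MᵀM·[α, β]ᵀ = Mᵀf is [[138, 20]; [20, 4]]·[α, β]ᵀ = [-102, -13]ᵀ.
Determinant 138·4 − 20² = 152.
α = ((-102)·4 − 20·(-13))/152 = -37/38; β = (138·(-13) − 20·(-102))/152 = 123/76.

α = -0.9737, β = 1.6184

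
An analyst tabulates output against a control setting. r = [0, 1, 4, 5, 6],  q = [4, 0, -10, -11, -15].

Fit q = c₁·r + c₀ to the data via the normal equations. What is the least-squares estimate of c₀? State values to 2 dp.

c₀ = 3.46

Compute the Gram sums: Σr·r = 78, Σr = 16, Σ1 = 5.
Right-hand side: Σr·q = -185, Σq = -32.
Eliminating c₀: 5·(row 1) − 16·(row 2) gives 134·c₁ = 5·(-185) − 16·(-32) = -413, so c₁ = -413/134.
Then c₀ = ((-32) − 16·(-413/134))/5 = 232/67.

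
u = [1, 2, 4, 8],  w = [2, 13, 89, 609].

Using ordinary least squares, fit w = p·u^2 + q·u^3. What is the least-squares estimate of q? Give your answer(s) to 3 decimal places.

Entries of MᵀM: Σu^2·u^2 = 4369, Σu^2·u^3 = 33825, Σu^3·u^3 = 266305.
Right-hand side: Σu^2·w = 40454, Σu^3·w = 317610.
Normal equations: [[4369, 33825]; [33825, 266305]]·[p, q]ᵀ = [40454, 317610]ᵀ.
Eliminating q: 266305·(row 1) − 33825·(row 2) gives 19355920·p = 266305·40454 − 33825·317610 = 29944220, so p = 1497211/967796.
Then q = (317610 − 33825·(1497211/967796))/266305 = 964077/967796.

q = 0.996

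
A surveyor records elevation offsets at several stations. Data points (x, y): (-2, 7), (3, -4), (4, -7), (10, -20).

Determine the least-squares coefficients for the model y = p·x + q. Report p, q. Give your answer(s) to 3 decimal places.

Forming MᵀM = [[129, 15]; [15, 4]] and Mᵀy = [-254, -24]ᵀ gives MᵀM·[p, q]ᵀ = Mᵀy.
det = 129·4 − 15² = 291.
p = ((-254)·4 − 15·(-24))/291 = -656/291; q = (129·(-24) − 15·(-254))/291 = 238/97.

p = -2.254, q = 2.454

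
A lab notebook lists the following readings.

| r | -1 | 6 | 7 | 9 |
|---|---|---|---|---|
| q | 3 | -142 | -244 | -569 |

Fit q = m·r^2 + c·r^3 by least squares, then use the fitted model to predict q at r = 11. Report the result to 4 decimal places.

q̂ = -1098.0747

The normal system AᵀA·[m, c]ᵀ = Aᵀq is [[10259, 83631]; [83631, 695747]]·[m, c]ᵀ = [-63154, -529168]ᵀ.
Determinant 10259·695747 − 83631² = 143524312.
m = ((-63154)·695747 − 83631·(-529168))/143524312 = 157821485/71762156; c = (10259·(-529168) − 83631·(-63154))/143524312 = -73551169/71762156.
At r = 11: q̂ = (157821485/71762156)·(121) + (-73551169/71762156)·(1331) = -39400103127/35881078.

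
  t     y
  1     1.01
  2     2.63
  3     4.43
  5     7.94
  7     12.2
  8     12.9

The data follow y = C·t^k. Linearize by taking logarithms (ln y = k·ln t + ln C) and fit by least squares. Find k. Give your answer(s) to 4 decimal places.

With ln yᵢ as the transformed response and ln tᵢ as the regressor:
Σln t = 7.4265, Σ(ln t)² = 12.3883, Σln y = 9.5959, Σln t·ln y = 15.8252.
Equations: 12.3883·k + 7.4265·ln C = 15.8252;  7.4265·k + 6·ln C = 9.5959.
Solving (det = 19.1764): k = 1.23521, ln C = 0.07043.

k = 1.2352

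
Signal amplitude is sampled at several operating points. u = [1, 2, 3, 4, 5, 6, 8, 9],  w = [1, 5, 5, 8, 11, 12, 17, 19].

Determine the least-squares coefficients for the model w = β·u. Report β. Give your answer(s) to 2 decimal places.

The normal system MᵀM·[β]ᵀ = Mᵀw is [[236]]·[β]ᵀ = [492]ᵀ.
Hence β = 492 / 236 ≈ 2.08475.

β = 2.08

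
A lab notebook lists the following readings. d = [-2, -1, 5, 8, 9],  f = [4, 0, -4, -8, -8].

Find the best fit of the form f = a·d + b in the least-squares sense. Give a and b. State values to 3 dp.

a = -1.004, b = 0.615

Forming XᵀX = [[175, 19]; [19, 5]] and Xᵀf = [-164, -16]ᵀ gives XᵀX·[a, b]ᵀ = Xᵀf.
Δ = 175·5 − 19² = 514.
a = ((-164)·5 − 19·(-16))/514 = -258/257; b = (175·(-16) − 19·(-164))/514 = 158/257.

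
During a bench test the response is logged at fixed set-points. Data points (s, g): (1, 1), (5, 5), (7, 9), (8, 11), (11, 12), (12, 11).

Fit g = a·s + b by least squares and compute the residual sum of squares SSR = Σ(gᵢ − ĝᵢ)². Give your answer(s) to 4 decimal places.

From the data, Σs·s = 404, Σs = 44, Σ1 = 6.
For Aᵀg: Σs·g = 441, Σg = 49.
So AᵀA·[a, b]ᵀ = Aᵀg: [[404, 44]; [44, 6]]·[a, b]ᵀ = [441, 49]ᵀ.
Determinant 404·6 − 44² = 488.
a = (441·6 − 44·49)/488 = 245/244; b = (404·49 − 44·441)/488 = 49/61.
Residuals: -197/244, -201/244, 285/244, 132/61, 37/244, -113/61; SSR = 2643/244.

SSR = 10.8320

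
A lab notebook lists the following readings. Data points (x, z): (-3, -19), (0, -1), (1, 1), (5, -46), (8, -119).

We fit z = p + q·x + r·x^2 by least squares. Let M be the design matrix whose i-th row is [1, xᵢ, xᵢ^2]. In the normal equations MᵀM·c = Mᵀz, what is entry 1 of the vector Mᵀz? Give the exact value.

-184

Entry 1 ↔ basis 1, so (Mᵀz)_{1} = Σᵢ zᵢ = (1)·(-19) + (1)·(-1) + (1)·(1) + (1)·(-46) + (1)·(-119) = -184.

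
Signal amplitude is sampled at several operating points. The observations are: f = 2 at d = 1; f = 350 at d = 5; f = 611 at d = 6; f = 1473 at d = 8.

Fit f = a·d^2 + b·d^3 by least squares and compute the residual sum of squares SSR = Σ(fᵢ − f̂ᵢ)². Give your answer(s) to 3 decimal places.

AᵀA·[a, b]ᵀ = Aᵀf reads: 6018·a + 43670·b = 125020;  43670·a + 324426·b = 929904.
(Σd^2·d^2 = 6018, Σd^2·d^3 = 43670, Σd^3·d^3 = 324426, Σd^2·f = 125020, Σd^3·f = 929904.)
Eliminating b: 324426·(row 1) − 43670·(row 2) gives 45326768·a = 324426·125020 − 43670·929904 = -49169160, so a = -6146145/5665846.
Then b = (929904 − 43670·(-6146145/5665846))/324426 = 17067359/5665846.
Residuals: 205239/2832923, 1639925/2832923, -1728209/2832923, 328315/2832923; SSR = 2056524/2832923.

SSR = 0.726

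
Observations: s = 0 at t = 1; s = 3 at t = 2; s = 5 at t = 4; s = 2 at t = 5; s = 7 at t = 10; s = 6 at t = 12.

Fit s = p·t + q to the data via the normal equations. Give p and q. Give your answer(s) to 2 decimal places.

Entries of MᵀM: Σt·t = 290, Σt = 34, Σ1 = 6.
And Σt·s = 178, Σs = 23.
So MᵀM·[p, q]ᵀ = Mᵀs: [[290, 34]; [34, 6]]·[p, q]ᵀ = [178, 23]ᵀ.
det = 290·6 − 34² = 584.
p = (178·6 − 34·23)/584 = 143/292; q = (290·23 − 34·178)/584 = 309/292.

p = 0.49, q = 1.06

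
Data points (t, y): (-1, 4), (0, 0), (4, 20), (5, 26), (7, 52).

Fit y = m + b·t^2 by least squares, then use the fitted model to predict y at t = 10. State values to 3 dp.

Entries of XᵀX: Σ1 = 5, Σt^2 = 91, Σt^2·t^2 = 3283.
Moment sums: Σy = 102, Σt^2·y = 3522.
XᵀX·[m, b]ᵀ = Xᵀy becomes [[5, 91]; [91, 3283]]·[m, b]ᵀ = [102, 3522]ᵀ.
Eliminating b: 3283·(row 1) − 91·(row 2) gives 8134·m = 3283·102 − 91·3522 = 14364, so m = 1026/581.
Then b = (3522 − 91·(1026/581))/3283 = 4164/4067.
At t = 10: ŷ = (1026/581)·(1) + (4164/4067)·(100) = 423582/4067.

ŷ = 104.151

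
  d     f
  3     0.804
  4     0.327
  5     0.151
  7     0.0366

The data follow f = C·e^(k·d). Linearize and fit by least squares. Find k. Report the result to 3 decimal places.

With ln fᵢ as the transformed response and dᵢ as the regressor:
Σd = 19.0000, Σ(d)² = 99.0000, Σln f = -6.5341, Σd·ln f = -37.7320.
Equations: 99.0000·k + 19.0000·ln C = -37.7320;  19.0000·k + 4·ln C = -6.5341.
Slope k = (n·Σd·ln f − Σd·Σln f)/(n·Σ(d)² − (Σd)²) = (4·-37.7320 − 19.0000·-6.5341)/35.0000 = -0.76512; ln C = (Σln f − k·Σd)/n = 2.00081.

k = -0.765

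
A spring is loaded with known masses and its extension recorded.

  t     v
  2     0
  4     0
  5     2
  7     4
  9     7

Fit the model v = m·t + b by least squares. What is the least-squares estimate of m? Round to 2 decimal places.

m = 1.05

Entries of XᵀX: Σt·t = 175, Σt = 27, Σ1 = 5.
And Σt·v = 101, Σv = 13.
XᵀX·[m, b]ᵀ = Xᵀv becomes [[175, 27]; [27, 5]]·[m, b]ᵀ = [101, 13]ᵀ.
Determinant 175·5 − 27² = 146.
m = (101·5 − 27·13)/146 = 77/73; b = (175·13 − 27·101)/146 = -226/73.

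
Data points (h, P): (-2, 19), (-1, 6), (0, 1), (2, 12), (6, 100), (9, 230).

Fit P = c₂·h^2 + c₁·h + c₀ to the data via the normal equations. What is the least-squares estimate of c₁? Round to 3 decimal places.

Entries of AᵀA: Σh^2·h^2 = 7890, Σh^2·h = 944, Σh^2 = 126, Σh·h = 126, Σh = 14, Σ1 = 6.
And Σh^2·P = 22360, Σh·P = 2650, ΣP = 368.
Inverting the 3×3 Gram matrix, [c₂, c₁, c₀]ᵀ = [30193/10041, -29262/16735, 113809/50205]ᵀ.

c₁ = -1.749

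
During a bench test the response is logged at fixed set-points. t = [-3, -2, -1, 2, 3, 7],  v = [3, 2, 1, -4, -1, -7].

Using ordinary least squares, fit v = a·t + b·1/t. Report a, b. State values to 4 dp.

a = -0.9431, b = -0.3871

With design matrix X, XᵀX = [[76, 6]; [6, 1537/882]] and Xᵀv = [-74, -19/3]ᵀ.
Δ = 76·(1537/882) − 6² = 42530/441.
a = ((-74)·(1537/882) − 6·(-19/3))/(42530/441) = -40111/42530; b = (76·(-19/3) − 6·(-74))/(42530/441) = -8232/21265.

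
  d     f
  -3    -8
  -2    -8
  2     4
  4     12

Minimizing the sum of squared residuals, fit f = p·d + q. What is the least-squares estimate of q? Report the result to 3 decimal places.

q = -0.733

Setting ∂/∂p … = 0 gives: 33·p + 1·q = 96;  1·p + 4·q = 0.
det = 33·4 − 1² = 131.
p = (96·4 − 1·0)/131 = 384/131; q = (33·0 − 1·96)/131 = -96/131.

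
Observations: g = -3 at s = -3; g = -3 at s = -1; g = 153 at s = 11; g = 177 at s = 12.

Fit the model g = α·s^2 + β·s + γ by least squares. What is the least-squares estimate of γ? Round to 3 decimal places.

γ = 0.156

Setting ∂/∂α … = 0 gives: 35459·α + 3031·β + 275·γ = 43971;  3031·α + 275·β + 19·γ = 3819;  275·α + 19·β + 4·γ = 324.
Solving the 3×3 system (Gaussian elimination) gives α = 4217/4631, β = 17783/4631, γ = 723/4631.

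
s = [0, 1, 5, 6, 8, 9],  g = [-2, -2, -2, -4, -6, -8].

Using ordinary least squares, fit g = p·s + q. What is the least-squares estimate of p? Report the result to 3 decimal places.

p = -0.599

Sums needed: Σs·s = 207, Σs = 29, Σ1 = 6.
And Σs·g = -156, Σg = -24.
So AᵀA·[p, q]ᵀ = Aᵀg: [[207, 29]; [29, 6]]·[p, q]ᵀ = [-156, -24]ᵀ.
Δ = 207·6 − 29² = 401.
p = ((-156)·6 − 29·(-24))/401 = -240/401; q = (207·(-24) − 29·(-156))/401 = -444/401.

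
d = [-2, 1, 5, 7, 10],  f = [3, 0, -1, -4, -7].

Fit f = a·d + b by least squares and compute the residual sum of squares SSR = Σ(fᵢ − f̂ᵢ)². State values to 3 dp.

SSR = 2.969

Forming XᵀX = [[179, 21]; [21, 5]] and Xᵀf = [-109, -9]ᵀ gives XᵀX·[a, b]ᵀ = Xᵀf.
Eliminating b: 5·(row 1) − 21·(row 2) gives 454·a = 5·(-109) − 21·(-9) = -356, so a = -178/227.
Then b = ((-9) − 21·(-178/227))/5 = 339/227.
Residuals: -14/227, -161/227, 324/227, -1/227, -148/227; SSR = 674/227.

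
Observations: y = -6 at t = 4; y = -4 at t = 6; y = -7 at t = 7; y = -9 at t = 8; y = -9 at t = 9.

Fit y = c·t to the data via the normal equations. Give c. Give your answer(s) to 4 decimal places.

c = -1.0163

The normal system AᵀA·[c]ᵀ = Aᵀy is [[246]]·[c]ᵀ = [-250]ᵀ.
Hence c = -250 / 246 ≈ -1.01626.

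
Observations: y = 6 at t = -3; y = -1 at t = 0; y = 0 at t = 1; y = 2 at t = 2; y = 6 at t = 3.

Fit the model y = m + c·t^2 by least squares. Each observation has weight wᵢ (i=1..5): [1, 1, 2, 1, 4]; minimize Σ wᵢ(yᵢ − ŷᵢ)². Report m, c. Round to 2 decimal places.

With design matrix A, AᵀWA = [[9, 51]; [51, 423]] and AᵀWy = [31, 278]ᵀ.
Δ = 9·423 − 51² = 1206.
m = (31·423 − 51·278)/1206 = -355/402; c = (9·278 − 51·31)/1206 = 307/402.

m = -0.88, c = 0.76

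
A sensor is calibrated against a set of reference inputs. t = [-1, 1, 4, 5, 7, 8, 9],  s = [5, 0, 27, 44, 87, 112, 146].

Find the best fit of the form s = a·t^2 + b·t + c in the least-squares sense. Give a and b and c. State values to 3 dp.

a = 1.918, b = -1.231, c = 1.015

Compute the Gram sums: Σt^2·t^2 = 13941, Σt^2·t = 1773, Σt^2 = 237, Σt·t = 237, Σt = 33, Σ1 = 7.
Moment sums: Σt^2·s = 24794, Σt·s = 3142, Σs = 421.
So XᵀX·[a, b, c]ᵀ = Xᵀs: [[13941, 1773, 237]; [1773, 237, 33]; [237, 33, 7]]·[a, b, c]ᵀ = [24794, 3142, 421]ᵀ.
Solving the 3×3 system (Gaussian elimination) gives a = 1657/864, b = -197/160, c = 731/720.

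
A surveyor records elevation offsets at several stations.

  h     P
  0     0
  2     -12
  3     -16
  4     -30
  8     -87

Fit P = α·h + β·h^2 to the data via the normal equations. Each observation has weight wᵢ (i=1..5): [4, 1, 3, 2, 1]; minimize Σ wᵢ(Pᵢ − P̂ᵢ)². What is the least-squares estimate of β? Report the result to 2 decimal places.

β = -0.98

Compute the Gram sums: Σwᵢ·h·h = 127, Σwᵢ·h·h^2 = 729, Σwᵢ·h^2·h^2 = 4867.
For AᵀWP: Σwᵢ·h·P = -1104, Σwᵢ·h^2·P = -7008.
Normal equations: [[127, 729]; [729, 4867]]·[α, β]ᵀ = [-1104, -7008]ᵀ.
Δ = 127·4867 − 729² = 86668.
α = ((-1104)·4867 − 729·(-7008))/86668 = -66084/21667; β = (127·(-7008) − 729·(-1104))/86668 = -21300/21667.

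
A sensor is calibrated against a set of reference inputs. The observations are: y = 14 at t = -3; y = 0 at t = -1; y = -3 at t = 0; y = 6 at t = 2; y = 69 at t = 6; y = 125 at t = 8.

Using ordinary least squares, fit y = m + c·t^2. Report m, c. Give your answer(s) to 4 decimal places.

From the data, Σ1 = 6, Σt^2 = 114, Σt^2·t^2 = 5490.
Moment sums: Σy = 211, Σt^2·y = 10634.
So XᵀX·[m, c]ᵀ = Xᵀy: [[6, 114]; [114, 5490]]·[m, c]ᵀ = [211, 10634]ᵀ.
Δ = 6·5490 − 114² = 19944.
m = (211·5490 − 114·10634)/19944 = -8981/3324; c = (6·10634 − 114·211)/19944 = 6625/3324.

m = -2.7019, c = 1.9931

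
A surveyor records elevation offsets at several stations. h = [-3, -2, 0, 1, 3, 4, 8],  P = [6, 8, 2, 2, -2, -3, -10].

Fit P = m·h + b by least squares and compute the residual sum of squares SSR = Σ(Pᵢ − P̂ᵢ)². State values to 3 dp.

SSR = 7.988

Forming XᵀX = [[103, 11]; [11, 7]] and XᵀP = [-130, 3]ᵀ gives XᵀX·[m, b]ᵀ = XᵀP.
Determinant 103·7 − 11² = 600.
m = ((-130)·7 − 11·3)/600 = -943/600; b = (103·3 − 11·(-130))/600 = 1739/600.
Residuals: -121/75, 47/24, -539/600, 101/150, -11/60, 233/600, -13/40; SSR = 4793/600.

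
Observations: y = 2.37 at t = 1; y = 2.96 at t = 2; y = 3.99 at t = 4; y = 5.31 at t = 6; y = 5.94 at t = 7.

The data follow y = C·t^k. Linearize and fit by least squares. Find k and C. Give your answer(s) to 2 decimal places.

Taking logs, ln y = k·ln t + ln C, so regress ln y on ln t.
AᵀA = [[9.3992, 5.8171]; [5.8171, 5]], rhs = [9.1291, 6.7832]ᵀ  (here Σln t = 5.8171, Σ(ln t)² = 9.3992, Σln y = 6.7832, Σln t·ln y = 9.1291).
Δ = 9.3992·5 − (5.8171)² = 13.1574; k = (9.1291·5 − 5.8171·6.7832)/13.1574 = 0.47023, ln C = (9.3992·6.7832 − 5.8171·9.1291)/13.1574 = 0.80956, so C = exp(0.80956) = 2.24692.

k = 0.47, C = 2.25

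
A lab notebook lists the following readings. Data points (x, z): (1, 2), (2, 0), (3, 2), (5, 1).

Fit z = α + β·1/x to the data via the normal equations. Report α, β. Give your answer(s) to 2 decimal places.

α = 0.80, β = 0.88

The normal equations are: 4·α + (61/30)·β = 5;  (61/30)·α + (1261/900)·β = 43/15.
(Σ1 = 4, Σ1/x = 61/30, Σ1/x·1/x = 1261/900, Σz = 5, Σ1/x·z = 43/15.)
Eliminating β: (1261/900)·(row 1) − (61/30)·(row 2) gives (147/100)·α = (1261/900)·5 − (61/30)·(43/15) = 353/300, so α = 353/441.
Then β = ((43/15) − (61/30)·(353/441))/(1261/900) = 130/147.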